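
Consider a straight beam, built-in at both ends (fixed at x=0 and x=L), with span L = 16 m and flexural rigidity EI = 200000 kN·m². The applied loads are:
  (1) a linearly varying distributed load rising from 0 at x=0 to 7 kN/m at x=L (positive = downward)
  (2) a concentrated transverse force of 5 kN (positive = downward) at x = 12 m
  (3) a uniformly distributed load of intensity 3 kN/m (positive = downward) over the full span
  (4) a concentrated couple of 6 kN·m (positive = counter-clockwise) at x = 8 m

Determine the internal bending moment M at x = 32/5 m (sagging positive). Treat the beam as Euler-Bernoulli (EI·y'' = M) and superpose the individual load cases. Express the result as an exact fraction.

Load 1 — triangular load w₀=7 kN/m (0→w₀ over full span):
  M_1 = 3w₀Lx/20 - w₀L²/30 - w₀x³/(6L) = 3·7·16·(32/5)/20 - 7·16²/30 - 7·(32/5)³/(6·16) = 3584/125 kN·m
Load 2 — point force P=5 kN at a=12 m (b=L-a=4):
  M_2 = Pb²(3a+b)x/L³ - Pab²/L²  [x≤a] = 5·4²·(3·12+4)·(32/5)/16³ - 5·12·4²/16² = 5/4 kN·m
Load 3 — uniform load w=3 kN/m over full span:
  M_3 = wLx/2 - wL²/12 - wx²/2 = 3·16·(32/5)/2 - 3·16²/12 - 3·(32/5)²/2 = 704/25 kN·m
Load 4 — applied couple M₀=6 kN·m at a=8 m (b=L-a=8):
  M_4 = R_Ax - M_A  [x≤a] with R_A=9/16, M_A=3/2 = (9/16)·(32/5) - (3/2) = 21/10 kN·m
Superposition: M = Σ M_i = 30091/500 kN·m ≈ 60.182000 kN·m

M(32/5) = 30091/500 kN·m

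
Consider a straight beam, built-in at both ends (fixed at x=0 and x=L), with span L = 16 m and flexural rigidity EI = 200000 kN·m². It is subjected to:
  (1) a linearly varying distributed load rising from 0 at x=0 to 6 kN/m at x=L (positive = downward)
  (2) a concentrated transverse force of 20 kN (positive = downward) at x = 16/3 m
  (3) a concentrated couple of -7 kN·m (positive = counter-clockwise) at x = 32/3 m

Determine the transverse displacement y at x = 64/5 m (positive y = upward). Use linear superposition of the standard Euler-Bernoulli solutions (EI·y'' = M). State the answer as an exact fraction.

Load 1 — triangular load w₀=6 kN/m (0→w₀ over full span):
  y_1 = -w₀x²(L-x)²(x+2L)/(120LEI) = -6·(64/5)²·(16-(64/5))²·((64/5)+2·16)/(120·16·200000) = -57344/48828125 m
Load 2 — point force P=20 kN at a=16/3 m (b=L-a=32/3):
  y_2 = -Pa²(L-x)²(3bL-(3b+a)(L-x))/(6L³EI)  [x>a] = -20·(16/3)²·(16-(64/5))²·(3·(32/3)·16-(3·(32/3)+(16/3))·(16-(64/5)))/(6·16³·200000) = -2944/6328125 m
Load 3 — applied couple M₀=-7 kN·m at a=32/3 m (b=L-a=16/3):
  y_3 = (R_Ax³/6 - M_Ax²/2 - M₀(x-a)²/2)/EI  [x>a] with R_A=-7/12, M_A=-7/3 = ((-7/12)·(64/5)³/6 - (-7/3)·(64/5)²/2 - (-7)·((64/5)-(32/3))²/2)/200000 = 56/3515625 m
Superposition: y = Σ y_i = -6421864/3955078125 m ≈ -0.001624 m

y(64/5) = -6421864/3955078125 m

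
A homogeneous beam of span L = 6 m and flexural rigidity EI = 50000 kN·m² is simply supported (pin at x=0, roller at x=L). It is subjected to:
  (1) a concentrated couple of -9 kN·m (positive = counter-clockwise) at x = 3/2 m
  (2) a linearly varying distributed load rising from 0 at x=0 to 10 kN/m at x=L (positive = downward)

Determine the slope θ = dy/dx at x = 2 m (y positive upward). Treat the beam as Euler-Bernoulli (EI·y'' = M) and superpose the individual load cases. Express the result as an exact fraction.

θ(2) = -4003/7200000 rad

Load 1 — applied couple M₀=-9 kN·m at a=3/2 m (b=L-a=9/2):
  θ_1 = (M₀x²/(2L)-M₀(x-a)+C₁)/EI  [x>a] with C₁=M₀(3b²-L²)/(6L)=-99/16 = ((-9)·2²/(2·6)-(-9)·(2-(3/2))+(-99/16))/50000 = -3/32000 rad
Load 2 — triangular load w₀=10 kN/m (0→w₀ over full span):
  θ_2 = -w₀(7L⁴-30L²x²+15x⁴)/(360LEI) = -10·(7·6⁴-30·6²·2²+15·2⁴)/(360·6·50000) = -13/28125 rad
Superposition: θ = Σ θ_i = -4003/7200000 rad ≈ -0.000556 rad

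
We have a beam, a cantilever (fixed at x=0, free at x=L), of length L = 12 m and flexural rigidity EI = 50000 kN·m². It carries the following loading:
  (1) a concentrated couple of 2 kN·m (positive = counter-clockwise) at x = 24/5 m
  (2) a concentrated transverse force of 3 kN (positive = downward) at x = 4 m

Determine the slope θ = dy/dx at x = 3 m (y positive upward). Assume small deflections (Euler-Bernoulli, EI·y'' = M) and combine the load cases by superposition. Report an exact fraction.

θ(3) = -33/100000 rad

Load 1 — applied couple M₀=2 kN·m at a=24/5 m (b=L-a=36/5):
  θ_1 = M₀x/EI  [x≤a] = 2·3/50000 = 3/25000 rad
Load 2 — point force P=3 kN at a=4 m (b=L-a=8):
  θ_2 = -Px(2a-x)/(2EI)  [x≤a] = -3·3·(2·4-3)/(2·50000) = -9/20000 rad
Superposition: θ = Σ θ_i = -33/100000 rad ≈ -0.000330 rad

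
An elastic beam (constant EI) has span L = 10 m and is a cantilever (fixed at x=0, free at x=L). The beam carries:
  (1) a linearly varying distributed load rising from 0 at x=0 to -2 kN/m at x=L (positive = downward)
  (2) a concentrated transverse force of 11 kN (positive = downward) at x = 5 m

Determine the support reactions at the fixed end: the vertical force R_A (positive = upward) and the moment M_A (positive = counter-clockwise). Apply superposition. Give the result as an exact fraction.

Load 1 — triangular load w₀=-2 kN/m (0→w₀ over full span):
  R_A = w₀L/2 = (-2)·10/2 = -10 kN
  M_A = w₀L²/3 = (-2)·10²/3 = -200/3 kN·m
Load 2 — point force P=11 kN at a=5 m (b=L-a=5):
  R_A = P = 11 kN
  M_A = Pa = 11·5 = 55 kN·m
Superposition: R_A = 1 kN, M_A = -35/3 kN·m

R_A = 1 kN, M_A = -35/3 kN·m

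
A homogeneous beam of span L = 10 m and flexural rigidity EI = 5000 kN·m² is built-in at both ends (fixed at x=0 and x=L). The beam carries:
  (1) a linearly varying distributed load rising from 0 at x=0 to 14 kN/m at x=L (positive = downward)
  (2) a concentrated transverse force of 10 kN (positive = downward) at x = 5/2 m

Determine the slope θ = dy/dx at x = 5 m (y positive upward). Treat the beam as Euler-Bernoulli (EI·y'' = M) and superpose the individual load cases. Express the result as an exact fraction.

Load 1 — triangular load w₀=14 kN/m (0→w₀ over full span):
  θ_1 = -w₀(2x(L-x)(L-2x)(x+2L)+x²(L-x)²)/(120LEI) = -14·(2·5·(10-5)·(10-2·5)·(5+2·10)+5²·(10-5)²)/(120·10·5000) = -7/4800 rad
Load 2 — point force P=10 kN at a=5/2 m (b=L-a=15/2):
  θ_2 = Pa²(L-x)(2bL-(3b+a)(L-x))/(2L³EI)  [x>a] = 10·(5/2)²·(10-5)·(2·(15/2)·10-(3·(15/2)+(5/2))·(10-5))/(2·10³·5000) = 1/1280 rad
Superposition: θ = Σ θ_i = -13/19200 rad ≈ -0.000677 rad

θ(5) = -13/19200 rad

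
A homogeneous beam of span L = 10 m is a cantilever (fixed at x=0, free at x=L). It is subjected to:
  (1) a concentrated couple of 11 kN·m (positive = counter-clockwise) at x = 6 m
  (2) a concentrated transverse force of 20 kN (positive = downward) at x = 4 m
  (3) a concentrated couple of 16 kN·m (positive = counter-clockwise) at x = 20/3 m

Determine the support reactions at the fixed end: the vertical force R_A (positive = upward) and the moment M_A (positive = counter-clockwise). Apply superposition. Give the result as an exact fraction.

R_A = 20 kN, M_A = 53 kN·m

Load 1 — applied couple M₀=11 kN·m at a=6 m (b=L-a=4):
  R_A = 0 kN
  M_A = -M₀ = -11 kN·m
Load 2 — point force P=20 kN at a=4 m (b=L-a=6):
  R_A = P = 20 kN
  M_A = Pa = 20·4 = 80 kN·m
Load 3 — applied couple M₀=16 kN·m at a=20/3 m (b=L-a=10/3):
  R_A = 0 kN
  M_A = -M₀ = -16 kN·m
Superposition: R_A = 20 kN, M_A = 53 kN·m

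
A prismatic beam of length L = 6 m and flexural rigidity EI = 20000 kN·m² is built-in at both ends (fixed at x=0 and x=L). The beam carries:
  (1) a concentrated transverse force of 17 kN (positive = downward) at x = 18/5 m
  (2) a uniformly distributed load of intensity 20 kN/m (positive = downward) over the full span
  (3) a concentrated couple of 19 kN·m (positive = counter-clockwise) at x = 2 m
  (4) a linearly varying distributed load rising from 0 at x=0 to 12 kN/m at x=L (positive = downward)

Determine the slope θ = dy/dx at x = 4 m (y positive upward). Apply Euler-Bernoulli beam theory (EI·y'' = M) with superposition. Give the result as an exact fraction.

θ(4) = 5239/2812500 rad

Load 1 — point force P=17 kN at a=18/5 m (b=L-a=12/5):
  θ_1 = Pa²(L-x)(2bL-(3b+a)(L-x))/(2L³EI)  [x>a] = 17·(18/5)²·(6-4)·(2·(12/5)·6-(3·(12/5)+(18/5))·(6-4))/(2·6³·20000) = 459/1250000 rad
Load 2 — uniform load w=20 kN/m over full span:
  θ_2 = -wx(L-x)(L-2x)/(12EI) = -20·4·(6-4)·(6-2·4)/(12·20000) = 1/750 rad
Load 3 — applied couple M₀=19 kN·m at a=2 m (b=L-a=4):
  θ_3 = (R_Ax²/2 - M_Ax - M₀(x-a))/EI  [x>a] with R_A=38/9, M_A=0 = ((38/9)·4²/2 - 0·4 - 19·(4-2))/20000 = -19/90000 rad
Load 4 — triangular load w₀=12 kN/m (0→w₀ over full span):
  θ_4 = -w₀(2x(L-x)(L-2x)(x+2L)+x²(L-x)²)/(120LEI) = -12·(2·4·(6-4)·(6-2·4)·(4+2·6)+4²·(6-4)²)/(120·6·20000) = 7/18750 rad
Superposition: θ = Σ θ_i = 5239/2812500 rad ≈ 0.001863 rad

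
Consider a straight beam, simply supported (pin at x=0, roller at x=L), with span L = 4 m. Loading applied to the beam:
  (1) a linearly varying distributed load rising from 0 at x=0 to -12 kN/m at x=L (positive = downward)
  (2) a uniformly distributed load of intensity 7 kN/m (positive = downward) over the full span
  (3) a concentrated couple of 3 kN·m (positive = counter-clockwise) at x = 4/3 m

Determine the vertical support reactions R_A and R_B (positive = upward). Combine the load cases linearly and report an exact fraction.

Load 1 — triangular load w₀=-12 kN/m (0→w₀ over full span):
  R_A = w₀L/6 = (-12)·4/6 = -8 kN
  R_B = w₀L/3 = (-12)·4/3 = -16 kN
Load 2 — uniform load w=7 kN/m over full span:
  R_A = wL/2 = 7·4/2 = 14 kN
  R_B = wL/2 = 7·4/2 = 14 kN
Load 3 — applied couple M₀=3 kN·m at a=4/3 m (b=L-a=8/3):
  R_A = M₀/L = 3/4 kN
  R_B = -M₀/L = -3/4 kN
Superposition: R_A = 27/4 kN, R_B = -11/4 kN

R_A = 27/4 kN, R_B = -11/4 kN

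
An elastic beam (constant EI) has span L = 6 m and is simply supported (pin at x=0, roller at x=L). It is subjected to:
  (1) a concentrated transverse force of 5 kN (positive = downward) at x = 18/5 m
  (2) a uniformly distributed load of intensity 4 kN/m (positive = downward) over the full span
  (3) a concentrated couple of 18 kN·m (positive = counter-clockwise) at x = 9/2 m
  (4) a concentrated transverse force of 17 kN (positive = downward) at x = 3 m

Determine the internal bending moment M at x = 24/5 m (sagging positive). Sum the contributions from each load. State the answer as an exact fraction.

Load 1 — point force P=5 kN at a=18/5 m (b=L-a=12/5):
  M_1 = Pa(L-x)/L  [x>a] = 5·(18/5)·(6-(24/5))/6 = 18/5 kN·m
Load 2 — uniform load w=4 kN/m over full span:
  M_2 = wx(L-x)/2 = 4·(24/5)·(6-(24/5))/2 = 288/25 kN·m
Load 3 — applied couple M₀=18 kN·m at a=9/2 m (b=L-a=3/2):
  M_3 = M₀x/L - M₀  [x>a] = 18·(24/5)/6 - 18 = -18/5 kN·m
Load 4 — point force P=17 kN at a=3 m (b=L-a=3):
  M_4 = Pa(L-x)/L  [x>a] = 17·3·(6-(24/5))/6 = 51/5 kN·m
Superposition: M = Σ M_i = 543/25 kN·m ≈ 21.720000 kN·m

M(24/5) = 543/25 kN·m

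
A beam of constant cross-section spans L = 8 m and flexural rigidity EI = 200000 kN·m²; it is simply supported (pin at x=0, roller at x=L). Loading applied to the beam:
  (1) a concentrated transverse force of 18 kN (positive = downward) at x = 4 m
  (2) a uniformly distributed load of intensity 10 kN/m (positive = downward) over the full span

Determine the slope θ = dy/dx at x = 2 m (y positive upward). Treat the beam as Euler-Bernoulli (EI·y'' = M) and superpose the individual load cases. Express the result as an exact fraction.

θ(2) = -301/300000 rad

Load 1 — point force P=18 kN at a=4 m (b=L-a=4):
  θ_1 = -Pb(L²-b²-3x²)/(6LEI)  [x≤a] = -18·4·(8²-4²-3·2²)/(6·8·200000) = -27/100000 rad
Load 2 — uniform load w=10 kN/m over full span:
  θ_2 = -w(L³-6Lx²+4x³)/(24EI) = -10·(8³-6·8·2²+4·2³)/(24·200000) = -11/15000 rad
Superposition: θ = Σ θ_i = -301/300000 rad ≈ -0.001003 rad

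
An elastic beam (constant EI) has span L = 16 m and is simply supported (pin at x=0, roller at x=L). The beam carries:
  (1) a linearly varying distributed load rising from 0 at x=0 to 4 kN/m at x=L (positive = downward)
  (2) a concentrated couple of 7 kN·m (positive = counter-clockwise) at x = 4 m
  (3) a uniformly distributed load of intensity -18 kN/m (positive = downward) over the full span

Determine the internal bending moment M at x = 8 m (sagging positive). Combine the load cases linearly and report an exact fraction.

M(8) = -1031/2 kN·m

Load 1 — triangular load w₀=4 kN/m (0→w₀ over full span):
  M_1 = w₀Lx/6 - w₀x³/(6L) = 4·16·8/6 - 4·8³/(6·16) = 64 kN·m
Load 2 — applied couple M₀=7 kN·m at a=4 m (b=L-a=12):
  M_2 = M₀x/L - M₀  [x>a] = 7·8/16 - 7 = -7/2 kN·m
Load 3 — uniform load w=-18 kN/m over full span:
  M_3 = wx(L-x)/2 = (-18)·8·(16-8)/2 = -576 kN·m
Superposition: M = Σ M_i = -1031/2 kN·m ≈ -515.500000 kN·m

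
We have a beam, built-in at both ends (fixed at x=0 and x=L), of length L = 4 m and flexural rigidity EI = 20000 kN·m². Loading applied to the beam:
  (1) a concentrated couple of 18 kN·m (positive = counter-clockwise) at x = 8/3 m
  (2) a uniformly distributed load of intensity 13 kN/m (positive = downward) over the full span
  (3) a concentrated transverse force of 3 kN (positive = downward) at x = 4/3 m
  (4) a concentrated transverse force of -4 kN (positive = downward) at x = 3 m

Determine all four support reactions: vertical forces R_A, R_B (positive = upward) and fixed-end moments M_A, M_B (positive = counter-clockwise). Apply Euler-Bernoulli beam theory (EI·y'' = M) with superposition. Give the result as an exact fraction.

Load 1 — applied couple M₀=18 kN·m at a=8/3 m (b=L-a=4/3):
  R_A = 6M₀ab/L³ = 6·18·(8/3)·(4/3)/4³ = 6 kN
  M_A = M₀b(2a-b)/L² = 18·(4/3)·(2·(8/3)-(4/3))/4² = 6 kN·m
  R_B = -6M₀ab/L³ = -6·18·(8/3)·(4/3)/4³ = -6 kN
  M_B = M₀a(2b-a)/L² = 18·(8/3)·(2·(4/3)-(8/3))/4² = 0 kN·m
Load 2 — uniform load w=13 kN/m over full span:
  R_A = wL/2 = 13·4/2 = 26 kN
  M_A = wL²/12 = 13·4²/12 = 52/3 kN·m
  R_B = wL/2 = 13·4/2 = 26 kN
  M_B = -wL²/12 = -13·4²/12 = -52/3 kN·m
Load 3 — point force P=3 kN at a=4/3 m (b=L-a=8/3):
  R_A = Pb²(3a+b)/L³ = 3·(8/3)²·(3·(4/3)+(8/3))/4³ = 20/9 kN
  M_A = Pab²/L² = 3·(4/3)·(8/3)²/4² = 16/9 kN·m
  R_B = Pa²(a+3b)/L³ = 3·(4/3)²·((4/3)+3·(8/3))/4³ = 7/9 kN
  M_B = -Pa²b/L² = -3·(4/3)²·(8/3)/4² = -8/9 kN·m
Load 4 — point force P=-4 kN at a=3 m (b=L-a=1):
  R_A = Pb²(3a+b)/L³ = (-4)·1²·(3·3+1)/4³ = -5/8 kN
  M_A = Pab²/L² = (-4)·3·1²/4² = -3/4 kN·m
  R_B = Pa²(a+3b)/L³ = (-4)·3²·(3+3·1)/4³ = -27/8 kN
  M_B = -Pa²b/L² = -(-4)·3²·1/4² = 9/4 kN·m
Superposition: R_A = 2419/72 kN, M_A = 877/36 kN·m, R_B = 1253/72 kN, M_B = -575/36 kN·m

R_A = 2419/72 kN, M_A = 877/36 kN·m, R_B = 1253/72 kN, M_B = -575/36 kN·m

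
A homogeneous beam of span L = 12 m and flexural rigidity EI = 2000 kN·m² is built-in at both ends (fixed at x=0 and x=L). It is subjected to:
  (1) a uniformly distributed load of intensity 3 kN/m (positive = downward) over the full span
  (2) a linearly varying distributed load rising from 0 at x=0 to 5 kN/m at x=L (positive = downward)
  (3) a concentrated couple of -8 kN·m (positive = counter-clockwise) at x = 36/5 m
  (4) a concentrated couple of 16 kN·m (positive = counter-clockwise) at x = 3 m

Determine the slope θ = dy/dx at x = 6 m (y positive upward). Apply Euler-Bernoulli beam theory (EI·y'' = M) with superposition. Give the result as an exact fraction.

Load 1 — uniform load w=3 kN/m over full span:
  θ_1 = -wx(L-x)(L-2x)/(12EI) = -3·6·(12-6)·(12-2·6)/(12·2000) = 0 rad
Load 2 — triangular load w₀=5 kN/m (0→w₀ over full span):
  θ_2 = -w₀(2x(L-x)(L-2x)(x+2L)+x²(L-x)²)/(120LEI) = -5·(2·6·(12-6)·(12-2·6)·(6+2·12)+6²·(12-6)²)/(120·12·2000) = -9/4000 rad
Load 3 — applied couple M₀=-8 kN·m at a=36/5 m (b=L-a=24/5):
  θ_3 = (R_Ax²/2 - M_Ax)/EI  [x≤a] with R_A=-24/25, M_A=-64/25 = ((-24/25)·6²/2 - (-64/25)·6)/2000 = -3/3125 rad
Load 4 — applied couple M₀=16 kN·m at a=3 m (b=L-a=9):
  θ_4 = (R_Ax²/2 - M_Ax - M₀(x-a))/EI  [x>a] with R_A=3/2, M_A=-3 = ((3/2)·6²/2 - (-3)·6 - 16·(6-3))/2000 = -3/2000 rad
Superposition: θ = Σ θ_i = -471/100000 rad ≈ -0.004710 rad

θ(6) = -471/100000 rad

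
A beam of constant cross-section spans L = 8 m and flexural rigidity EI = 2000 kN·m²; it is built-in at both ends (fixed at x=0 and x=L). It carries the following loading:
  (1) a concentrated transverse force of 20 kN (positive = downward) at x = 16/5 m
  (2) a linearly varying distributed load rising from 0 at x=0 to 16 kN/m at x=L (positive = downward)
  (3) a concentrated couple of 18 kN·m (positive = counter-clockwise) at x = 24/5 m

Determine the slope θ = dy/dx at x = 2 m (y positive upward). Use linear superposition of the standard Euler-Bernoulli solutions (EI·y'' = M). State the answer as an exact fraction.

Load 1 — point force P=20 kN at a=16/5 m (b=L-a=24/5):
  θ_1 = -Pb²x(2aL-(3a+b)x)/(2L³EI)  [x≤a] = -20·(24/5)²·2·(2·(16/5)·8-(3·(16/5)+(24/5))·2)/(2·8³·2000) = -63/6250 rad
Load 2 — triangular load w₀=16 kN/m (0→w₀ over full span):
  θ_2 = -w₀(2x(L-x)(L-2x)(x+2L)+x²(L-x)²)/(120LEI) = -16·(2·2·(8-2)·(8-2·2)·(2+2·8)+2²·(8-2)²)/(120·8·2000) = -39/2500 rad
Load 3 — applied couple M₀=18 kN·m at a=24/5 m (b=L-a=16/5):
  θ_3 = (R_Ax²/2 - M_Ax)/EI  [x≤a] with R_A=81/25, M_A=144/25 = ((81/25)·2²/2 - (144/25)·2)/2000 = -63/25000 rad
Superposition: θ = Σ θ_i = -141/5000 rad ≈ -0.028200 rad

θ(2) = -141/5000 rad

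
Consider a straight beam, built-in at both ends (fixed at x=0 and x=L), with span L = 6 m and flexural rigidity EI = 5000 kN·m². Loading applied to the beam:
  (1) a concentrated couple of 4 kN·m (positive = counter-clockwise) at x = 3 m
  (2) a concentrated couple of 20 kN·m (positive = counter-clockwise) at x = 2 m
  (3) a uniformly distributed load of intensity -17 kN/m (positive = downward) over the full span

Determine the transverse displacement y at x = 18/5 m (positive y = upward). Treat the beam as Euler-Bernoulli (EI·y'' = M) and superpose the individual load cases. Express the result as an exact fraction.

y(18/5) = 4876/390625 m

Load 1 — applied couple M₀=4 kN·m at a=3 m (b=L-a=3):
  y_1 = (R_Ax³/6 - M_Ax²/2 - M₀(x-a)²/2)/EI  [x>a] with R_A=1, M_A=1 = (1·(18/5)³/6 - 1·(18/5)²/2 - 4·((18/5)-3)²/2)/5000 = 9/78125 m
Load 2 — applied couple M₀=20 kN·m at a=2 m (b=L-a=4):
  y_2 = (R_Ax³/6 - M_Ax²/2 - M₀(x-a)²/2)/EI  [x>a] with R_A=40/9, M_A=0 = ((40/9)·(18/5)³/6 - 0·(18/5)²/2 - 20·((18/5)-2)²/2)/5000 = 28/15625 m
Load 3 — uniform load w=-17 kN/m over full span:
  y_3 = -wx²(L-x)²/(24EI) = -(-17)·(18/5)²·(6-(18/5))²/(24·5000) = 4131/390625 m
Superposition: y = Σ y_i = 4876/390625 m ≈ 0.012483 m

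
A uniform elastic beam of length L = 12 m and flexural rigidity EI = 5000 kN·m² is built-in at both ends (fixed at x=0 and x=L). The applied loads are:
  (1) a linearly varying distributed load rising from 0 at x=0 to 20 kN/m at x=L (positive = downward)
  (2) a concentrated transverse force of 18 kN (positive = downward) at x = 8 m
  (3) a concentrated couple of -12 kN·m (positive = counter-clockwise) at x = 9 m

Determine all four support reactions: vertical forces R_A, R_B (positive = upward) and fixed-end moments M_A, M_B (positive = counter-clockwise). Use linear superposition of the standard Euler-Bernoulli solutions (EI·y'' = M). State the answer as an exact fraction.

Load 1 — triangular load w₀=20 kN/m (0→w₀ over full span):
  R_A = 3w₀L/20 = 3·20·12/20 = 36 kN
  M_A = w₀L²/30 = 20·12²/30 = 96 kN·m
  R_B = 7w₀L/20 = 7·20·12/20 = 84 kN
  M_B = -w₀L²/20 = -20·12²/20 = -144 kN·m
Load 2 — point force P=18 kN at a=8 m (b=L-a=4):
  R_A = Pb²(3a+b)/L³ = 18·4²·(3·8+4)/12³ = 14/3 kN
  M_A = Pab²/L² = 18·8·4²/12² = 16 kN·m
  R_B = Pa²(a+3b)/L³ = 18·8²·(8+3·4)/12³ = 40/3 kN
  M_B = -Pa²b/L² = -18·8²·4/12² = -32 kN·m
Load 3 — applied couple M₀=-12 kN·m at a=9 m (b=L-a=3):
  R_A = 6M₀ab/L³ = 6·(-12)·9·3/12³ = -9/8 kN
  M_A = M₀b(2a-b)/L² = (-12)·3·(2·9-3)/12² = -15/4 kN·m
  R_B = -6M₀ab/L³ = -6·(-12)·9·3/12³ = 9/8 kN
  M_B = M₀a(2b-a)/L² = (-12)·9·(2·3-9)/12² = 9/4 kN·m
Superposition: R_A = 949/24 kN, M_A = 433/4 kN·m, R_B = 2363/24 kN, M_B = -695/4 kN·m

R_A = 949/24 kN, M_A = 433/4 kN·m, R_B = 2363/24 kN, M_B = -695/4 kN·m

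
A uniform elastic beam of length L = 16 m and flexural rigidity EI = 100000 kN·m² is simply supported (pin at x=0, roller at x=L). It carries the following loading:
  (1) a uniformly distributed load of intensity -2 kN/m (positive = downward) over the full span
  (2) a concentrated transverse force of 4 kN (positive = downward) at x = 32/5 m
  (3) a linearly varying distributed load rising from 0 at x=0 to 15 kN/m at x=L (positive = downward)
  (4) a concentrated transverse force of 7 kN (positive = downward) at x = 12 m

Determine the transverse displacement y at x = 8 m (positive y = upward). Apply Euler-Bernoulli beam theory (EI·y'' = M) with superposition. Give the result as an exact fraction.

y(8) = -127177/2343750 m

Load 1 — uniform load w=-2 kN/m over full span:
  y_1 = -wx(L³-2Lx²+x³)/(24EI) = -(-2)·8·(16³-2·16·8²+8³)/(24·100000) = 32/1875 m
Load 2 — point force P=4 kN at a=32/5 m (b=L-a=48/5):
  y_2 = -Pa(L-x)(2Lx-a²-x²)/(6LEI)  [x>a] = -4·(32/5)·(16-8)·(2·16·8-(32/5)²-8²)/(6·16·100000) = -3776/1171875 m
Load 3 — triangular load w₀=15 kN/m (0→w₀ over full span):
  y_3 = -w₀x(7L⁴-10L²x²+3x⁴)/(360LEI) = -15·8·(7·16⁴-10·16²·8²+3·8⁴)/(360·16·100000) = -8/125 m
Load 4 — point force P=7 kN at a=12 m (b=L-a=4):
  y_4 = -Pbx(L²-b²-x²)/(6LEI)  [x≤a] = -7·4·8·(16²-4²-8²)/(6·16·100000) = -77/18750 m
Superposition: y = Σ y_i = -127177/2343750 m ≈ -0.054262 m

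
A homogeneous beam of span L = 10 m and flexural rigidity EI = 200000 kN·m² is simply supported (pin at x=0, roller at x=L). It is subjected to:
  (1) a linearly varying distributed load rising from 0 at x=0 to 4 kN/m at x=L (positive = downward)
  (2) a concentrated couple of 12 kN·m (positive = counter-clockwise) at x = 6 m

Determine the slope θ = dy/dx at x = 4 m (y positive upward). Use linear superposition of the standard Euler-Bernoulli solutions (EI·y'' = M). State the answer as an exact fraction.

Load 1 — triangular load w₀=4 kN/m (0→w₀ over full span):
  θ_1 = -w₀(7L⁴-30L²x²+15x⁴)/(360LEI) = -4·(7·10⁴-30·10²·4²+15·4⁴)/(360·10·200000) = -323/2250000 rad
Load 2 — applied couple M₀=12 kN·m at a=6 m (b=L-a=4):
  θ_2 = (M₀x²/(2L)+C₁)/EI  [x≤a] with C₁=M₀(3b²-L²)/(6L)=-52/5 = (12·4²/(2·10)+(-52/5))/200000 = -1/250000 rad
Superposition: θ = Σ θ_i = -83/562500 rad ≈ -0.000148 rad

θ(4) = -83/562500 rad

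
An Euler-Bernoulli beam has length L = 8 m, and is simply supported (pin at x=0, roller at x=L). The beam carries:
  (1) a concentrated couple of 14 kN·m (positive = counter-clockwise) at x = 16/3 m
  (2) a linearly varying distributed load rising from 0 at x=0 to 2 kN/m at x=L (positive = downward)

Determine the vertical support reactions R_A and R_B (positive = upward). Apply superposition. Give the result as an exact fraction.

R_A = 53/12 kN, R_B = 43/12 kN

Load 1 — applied couple M₀=14 kN·m at a=16/3 m (b=L-a=8/3):
  R_A = M₀/L = 14/8 = 7/4 kN
  R_B = -M₀/L = -14/8 = -7/4 kN
Load 2 — triangular load w₀=2 kN/m (0→w₀ over full span):
  R_A = w₀L/6 = 2·8/6 = 8/3 kN
  R_B = w₀L/3 = 2·8/3 = 16/3 kN
Superposition: R_A = 53/12 kN, R_B = 43/12 kN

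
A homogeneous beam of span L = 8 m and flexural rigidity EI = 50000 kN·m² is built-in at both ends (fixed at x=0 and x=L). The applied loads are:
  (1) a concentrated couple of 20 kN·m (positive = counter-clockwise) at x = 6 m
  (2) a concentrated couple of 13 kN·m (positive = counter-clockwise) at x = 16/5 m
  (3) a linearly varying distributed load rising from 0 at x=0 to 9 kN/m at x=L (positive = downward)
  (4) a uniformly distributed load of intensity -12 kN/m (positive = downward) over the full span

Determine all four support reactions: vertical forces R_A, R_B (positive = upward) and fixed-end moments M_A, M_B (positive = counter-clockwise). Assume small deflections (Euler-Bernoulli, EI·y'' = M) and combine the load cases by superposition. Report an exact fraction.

Load 1 — applied couple M₀=20 kN·m at a=6 m (b=L-a=2):
  R_A = 6M₀ab/L³ = 6·20·6·2/8³ = 45/16 kN
  M_A = M₀b(2a-b)/L² = 20·2·(2·6-2)/8² = 25/4 kN·m
  R_B = -6M₀ab/L³ = -6·20·6·2/8³ = -45/16 kN
  M_B = M₀a(2b-a)/L² = 20·6·(2·2-6)/8² = -15/4 kN·m
Load 2 — applied couple M₀=13 kN·m at a=16/5 m (b=L-a=24/5):
  R_A = 6M₀ab/L³ = 6·13·(16/5)·(24/5)/8³ = 117/50 kN
  M_A = M₀b(2a-b)/L² = 13·(24/5)·(2·(16/5)-(24/5))/8² = 39/25 kN·m
  R_B = -6M₀ab/L³ = -6·13·(16/5)·(24/5)/8³ = -117/50 kN
  M_B = M₀a(2b-a)/L² = 13·(16/5)·(2·(24/5)-(16/5))/8² = 104/25 kN·m
Load 3 — triangular load w₀=9 kN/m (0→w₀ over full span):
  R_A = 3w₀L/20 = 3·9·8/20 = 54/5 kN
  M_A = w₀L²/30 = 9·8²/30 = 96/5 kN·m
  R_B = 7w₀L/20 = 7·9·8/20 = 126/5 kN
  M_B = -w₀L²/20 = -9·8²/20 = -144/5 kN·m
Load 4 — uniform load w=-12 kN/m over full span:
  R_A = wL/2 = (-12)·8/2 = -48 kN
  M_A = wL²/12 = (-12)·8²/12 = -64 kN·m
  R_B = wL/2 = (-12)·8/2 = -48 kN
  M_B = -wL²/12 = -(-12)·8²/12 = 64 kN·m
Superposition: R_A = -12819/400 kN, M_A = -3699/100 kN·m, R_B = -11181/400 kN, M_B = 3561/100 kN·m

R_A = -12819/400 kN, M_A = -3699/100 kN·m, R_B = -11181/400 kN, M_B = 3561/100 kN·m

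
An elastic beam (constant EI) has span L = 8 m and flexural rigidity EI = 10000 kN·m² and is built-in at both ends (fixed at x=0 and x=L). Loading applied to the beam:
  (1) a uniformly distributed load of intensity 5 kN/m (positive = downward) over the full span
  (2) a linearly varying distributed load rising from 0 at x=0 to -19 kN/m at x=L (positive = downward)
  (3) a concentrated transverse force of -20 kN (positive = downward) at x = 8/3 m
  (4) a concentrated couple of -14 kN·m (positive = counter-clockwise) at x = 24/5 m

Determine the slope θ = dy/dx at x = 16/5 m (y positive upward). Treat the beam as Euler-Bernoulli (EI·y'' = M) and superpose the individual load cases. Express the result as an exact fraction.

Load 1 — uniform load w=5 kN/m over full span:
  θ_1 = -wx(L-x)(L-2x)/(12EI) = -5·(16/5)·(8-(16/5))·(8-2·(16/5))/(12·10000) = -16/15625 rad
Load 2 — triangular load w₀=-19 kN/m (0→w₀ over full span):
  θ_2 = -w₀(2x(L-x)(L-2x)(x+2L)+x²(L-x)²)/(120LEI) = -(-19)·(2·(16/5)·(8-(16/5))·(8-2·(16/5))·((16/5)+2·8)+(16/5)²·(8-(16/5))²)/(120·8·10000) = 912/390625 rad
Load 3 — point force P=-20 kN at a=8/3 m (b=L-a=16/3):
  θ_3 = Pa²(L-x)(2bL-(3b+a)(L-x))/(2L³EI)  [x>a] = (-20)·(8/3)²·(8-(16/5))·(2·(16/3)·8-(3·(16/3)+(8/3))·(8-(16/5)))/(2·8³·10000) = 8/28125 rad
Load 4 — applied couple M₀=-14 kN·m at a=24/5 m (b=L-a=16/5):
  θ_4 = (R_Ax²/2 - M_Ax)/EI  [x≤a] with R_A=-63/25, M_A=-112/25 = ((-63/25)·(16/5)²/2 - (-112/25)·(16/5))/10000 = 56/390625 rad
Superposition: θ = Σ θ_i = 6112/3515625 rad ≈ 0.001739 rad

θ(16/5) = 6112/3515625 rad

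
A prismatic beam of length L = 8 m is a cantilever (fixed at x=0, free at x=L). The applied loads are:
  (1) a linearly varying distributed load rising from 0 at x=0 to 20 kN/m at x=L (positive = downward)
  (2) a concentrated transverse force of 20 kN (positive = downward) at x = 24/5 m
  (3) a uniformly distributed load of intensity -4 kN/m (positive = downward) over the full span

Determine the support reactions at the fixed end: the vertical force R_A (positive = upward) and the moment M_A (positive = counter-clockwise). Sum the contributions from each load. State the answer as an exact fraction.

Load 1 — triangular load w₀=20 kN/m (0→w₀ over full span):
  R_A = w₀L/2 = 20·8/2 = 80 kN
  M_A = w₀L²/3 = 20·8²/3 = 1280/3 kN·m
Load 2 — point force P=20 kN at a=24/5 m (b=L-a=16/5):
  R_A = P = 20 kN
  M_A = Pa = 20·(24/5) = 96 kN·m
Load 3 — uniform load w=-4 kN/m over full span:
  R_A = wL = (-4)·8 = -32 kN
  M_A = wL²/2 = (-4)·8²/2 = -128 kN·m
Superposition: R_A = 68 kN, M_A = 1184/3 kN·m

R_A = 68 kN, M_A = 1184/3 kN·m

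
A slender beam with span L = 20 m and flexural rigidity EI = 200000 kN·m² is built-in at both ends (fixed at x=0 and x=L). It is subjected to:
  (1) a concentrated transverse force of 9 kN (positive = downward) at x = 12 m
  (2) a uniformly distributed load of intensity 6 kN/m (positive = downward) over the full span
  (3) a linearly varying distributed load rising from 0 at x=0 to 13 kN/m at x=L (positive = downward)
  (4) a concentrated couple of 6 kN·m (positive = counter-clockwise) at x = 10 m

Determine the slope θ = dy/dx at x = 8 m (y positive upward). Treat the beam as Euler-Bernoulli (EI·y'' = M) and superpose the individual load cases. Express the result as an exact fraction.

Load 1 — point force P=9 kN at a=12 m (b=L-a=8):
  θ_1 = -Pb²x(2aL-(3a+b)x)/(2L³EI)  [x≤a] = -9·8²·8·(2·12·20-(3·12+8)·8)/(2·20³·200000) = -72/390625 rad
Load 2 — uniform load w=6 kN/m over full span:
  θ_2 = -wx(L-x)(L-2x)/(12EI) = -6·8·(20-8)·(20-2·8)/(12·200000) = -3/3125 rad
Load 3 — triangular load w₀=13 kN/m (0→w₀ over full span):
  θ_3 = -w₀(2x(L-x)(L-2x)(x+2L)+x²(L-x)²)/(120LEI) = -13·(2·8·(20-8)·(20-2·8)·(8+2·20)+8²·(20-8)²)/(120·20·200000) = -39/31250 rad
Load 4 — applied couple M₀=6 kN·m at a=10 m (b=L-a=10):
  θ_4 = (R_Ax²/2 - M_Ax)/EI  [x≤a] with R_A=9/20, M_A=3/2 = ((9/20)·8²/2 - (3/2)·8)/200000 = 3/250000 rad
Superposition: θ = Σ θ_i = -14877/6250000 rad ≈ -0.002380 rad

θ(8) = -14877/6250000 rad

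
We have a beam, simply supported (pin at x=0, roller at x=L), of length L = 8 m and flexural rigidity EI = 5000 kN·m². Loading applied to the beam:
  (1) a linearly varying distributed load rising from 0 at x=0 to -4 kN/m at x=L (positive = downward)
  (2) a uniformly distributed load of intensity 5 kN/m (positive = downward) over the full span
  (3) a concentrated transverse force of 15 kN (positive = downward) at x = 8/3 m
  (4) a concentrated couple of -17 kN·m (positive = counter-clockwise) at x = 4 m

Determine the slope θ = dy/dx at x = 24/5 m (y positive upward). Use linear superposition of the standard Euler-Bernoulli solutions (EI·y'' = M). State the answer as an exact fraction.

θ(24/5) = 634649/84375000 rad

Load 1 — triangular load w₀=-4 kN/m (0→w₀ over full span):
  θ_1 = -w₀(7L⁴-30L²x²+15x⁴)/(360LEI) = -(-4)·(7·8⁴-30·8²·(24/5)²+15·(24/5)⁴)/(360·8·5000) = -7424/3515625 rad
Load 2 — uniform load w=5 kN/m over full span:
  θ_2 = -w(L³-6Lx²+4x³)/(24EI) = -5·(8³-6·8·(24/5)²+4·(24/5)³)/(24·5000) = 296/46875 rad
Load 3 — point force P=15 kN at a=8/3 m (b=L-a=16/3):
  θ_3 = -Pa(2L²-6Lx+3x²+a²)/(6LEI)  [x>a] = -15·(8/3)·(2·8²-6·8·(24/5)+3·(24/5)²+(8/3)²)/(6·8·5000) = 368/84375 rad
Load 4 — applied couple M₀=-17 kN·m at a=4 m (b=L-a=4):
  θ_4 = (M₀x²/(2L)-M₀(x-a)+C₁)/EI  [x>a] with C₁=M₀(3b²-L²)/(6L)=17/3 = ((-17)·(24/5)²/(2·8)-(-17)·((24/5)-4)+(17/3))/5000 = -391/375000 rad
Superposition: θ = Σ θ_i = 634649/84375000 rad ≈ 0.007522 rad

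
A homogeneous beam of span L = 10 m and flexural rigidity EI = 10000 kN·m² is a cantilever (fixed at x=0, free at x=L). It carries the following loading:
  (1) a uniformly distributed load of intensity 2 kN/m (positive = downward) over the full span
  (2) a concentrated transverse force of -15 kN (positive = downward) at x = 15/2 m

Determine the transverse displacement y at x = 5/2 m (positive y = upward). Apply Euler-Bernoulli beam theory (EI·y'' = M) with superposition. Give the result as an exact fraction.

Load 1 — uniform load w=2 kN/m over full span:
  y_1 = -wx²(x²-4Lx+6L²)/(24EI) = -2·(5/2)²·((5/2)²-4·10·(5/2)+6·10²)/(24·10000) = -27/1024 m
Load 2 — point force P=-15 kN at a=15/2 m (b=L-a=5/2):
  y_2 = -Px²(3a-x)/(6EI)  [x≤a] = -(-15)·(5/2)²·(3·(15/2)-(5/2))/(6·10000) = 1/32 m
Superposition: y = Σ y_i = 5/1024 m ≈ 0.004883 m

y(5/2) = 5/1024 m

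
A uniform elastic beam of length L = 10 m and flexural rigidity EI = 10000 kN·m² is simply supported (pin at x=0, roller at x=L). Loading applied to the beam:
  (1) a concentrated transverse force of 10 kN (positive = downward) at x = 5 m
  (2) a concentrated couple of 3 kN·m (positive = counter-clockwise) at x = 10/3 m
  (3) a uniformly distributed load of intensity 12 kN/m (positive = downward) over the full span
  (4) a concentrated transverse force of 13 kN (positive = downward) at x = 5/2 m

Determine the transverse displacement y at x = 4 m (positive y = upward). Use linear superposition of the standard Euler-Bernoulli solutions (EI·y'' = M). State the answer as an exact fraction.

y(4) = -447157/2400000 m

Load 1 — point force P=10 kN at a=5 m (b=L-a=5):
  y_1 = -Pbx(L²-b²-x²)/(6LEI)  [x≤a] = -10·5·4·(10²-5²-4²)/(6·10·10000) = -59/3000 m
Load 2 — applied couple M₀=3 kN·m at a=10/3 m (b=L-a=20/3):
  y_2 = (M₀x³/(6L)-M₀(x-a)²/2+C₁x)/EI  [x>a] with C₁=M₀(3b²-L²)/(6L)=5/3 = (3·4³/(6·10)-3·(4-(10/3))²/2+(5/3)·4)/10000 = 23/25000 m
Load 3 — uniform load w=12 kN/m over full span:
  y_3 = -wx(L³-2Lx²+x³)/(24EI) = -12·4·(10³-2·10·4²+4³)/(24·10000) = -93/625 m
Load 4 — point force P=13 kN at a=5/2 m (b=L-a=15/2):
  y_4 = -Pa(L-x)(2Lx-a²-x²)/(6LEI)  [x>a] = -13·(5/2)·(10-4)·(2·10·4-(5/2)²-4²)/(6·10·10000) = -3003/160000 m
Superposition: y = Σ y_i = -447157/2400000 m ≈ -0.186315 m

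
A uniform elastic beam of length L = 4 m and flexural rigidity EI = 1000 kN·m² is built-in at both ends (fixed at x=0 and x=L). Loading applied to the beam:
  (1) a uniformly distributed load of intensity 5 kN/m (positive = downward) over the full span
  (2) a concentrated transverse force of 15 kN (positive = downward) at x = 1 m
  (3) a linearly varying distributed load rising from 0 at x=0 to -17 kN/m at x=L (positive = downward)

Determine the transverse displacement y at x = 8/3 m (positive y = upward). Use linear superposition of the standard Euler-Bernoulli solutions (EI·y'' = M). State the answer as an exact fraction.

y(8/3) = 4141/7290000 m

Load 1 — uniform load w=5 kN/m over full span:
  y_1 = -wx²(L-x)²/(24EI) = -5·(8/3)²·(4-(8/3))²/(24·1000) = -16/6075 m
Load 2 — point force P=15 kN at a=1 m (b=L-a=3):
  y_2 = -Pa²(L-x)²(3bL-(3b+a)(L-x))/(6L³EI)  [x>a] = -15·1²·(4-(8/3))²·(3·3·4-(3·3+1)·(4-(8/3)))/(6·4³·1000) = -17/10800 m
Load 3 — triangular load w₀=-17 kN/m (0→w₀ over full span):
  y_3 = -w₀x²(L-x)²(x+2L)/(120LEI) = -(-17)·(8/3)²·(4-(8/3))²·((8/3)+2·4)/(120·4·1000) = 2176/455625 m
Superposition: y = Σ y_i = 4141/7290000 m ≈ 0.000568 m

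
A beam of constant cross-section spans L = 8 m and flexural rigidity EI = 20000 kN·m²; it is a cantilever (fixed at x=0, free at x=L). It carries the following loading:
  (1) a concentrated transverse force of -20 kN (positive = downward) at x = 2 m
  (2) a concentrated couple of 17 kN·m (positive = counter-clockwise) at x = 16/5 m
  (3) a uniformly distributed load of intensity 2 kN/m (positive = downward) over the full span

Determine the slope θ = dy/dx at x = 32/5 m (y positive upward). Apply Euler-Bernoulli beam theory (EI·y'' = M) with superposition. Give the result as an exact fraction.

θ(32/5) = -3511/937500 rad

Load 1 — point force P=-20 kN at a=2 m (b=L-a=6):
  θ_1 = -Pa²/(2EI)  [x>a] = -(-20)·2²/(2·20000) = 1/500 rad
Load 2 — applied couple M₀=17 kN·m at a=16/5 m (b=L-a=24/5):
  θ_2 = M₀a/EI  [x>a] = 17·(16/5)/20000 = 17/6250 rad
Load 3 — uniform load w=2 kN/m over full span:
  θ_3 = -wx(x²-3Lx+3L²)/(6EI) = -2·(32/5)·((32/5)²-3·8·(32/5)+3·8²)/(6·20000) = -1984/234375 rad
Superposition: θ = Σ θ_i = -3511/937500 rad ≈ -0.003745 rad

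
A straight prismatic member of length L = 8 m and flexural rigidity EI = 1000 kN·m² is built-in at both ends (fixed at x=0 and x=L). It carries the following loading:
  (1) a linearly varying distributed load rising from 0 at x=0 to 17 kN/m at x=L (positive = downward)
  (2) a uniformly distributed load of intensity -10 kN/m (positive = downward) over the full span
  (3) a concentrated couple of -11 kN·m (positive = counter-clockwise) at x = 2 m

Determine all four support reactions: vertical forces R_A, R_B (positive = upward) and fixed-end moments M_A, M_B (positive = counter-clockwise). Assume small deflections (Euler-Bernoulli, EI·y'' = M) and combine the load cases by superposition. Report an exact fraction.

R_A = -6767/320 kN, M_A = -3601/240 kN·m, R_B = 2927/320 kN, M_B = -1081/240 kN·m

Load 1 — triangular load w₀=17 kN/m (0→w₀ over full span):
  R_A = 3w₀L/20 = 3·17·8/20 = 102/5 kN
  M_A = w₀L²/30 = 17·8²/30 = 544/15 kN·m
  R_B = 7w₀L/20 = 7·17·8/20 = 238/5 kN
  M_B = -w₀L²/20 = -17·8²/20 = -272/5 kN·m
Load 2 — uniform load w=-10 kN/m over full span:
  R_A = wL/2 = (-10)·8/2 = -40 kN
  M_A = wL²/12 = (-10)·8²/12 = -160/3 kN·m
  R_B = wL/2 = (-10)·8/2 = -40 kN
  M_B = -wL²/12 = -(-10)·8²/12 = 160/3 kN·m
Load 3 — applied couple M₀=-11 kN·m at a=2 m (b=L-a=6):
  R_A = 6M₀ab/L³ = 6·(-11)·2·6/8³ = -99/64 kN
  M_A = M₀b(2a-b)/L² = (-11)·6·(2·2-6)/8² = 33/16 kN·m
  R_B = -6M₀ab/L³ = -6·(-11)·2·6/8³ = 99/64 kN
  M_B = M₀a(2b-a)/L² = (-11)·2·(2·6-2)/8² = -55/16 kN·m
Superposition: R_A = -6767/320 kN, M_A = -3601/240 kN·m, R_B = 2927/320 kN, M_B = -1081/240 kN·m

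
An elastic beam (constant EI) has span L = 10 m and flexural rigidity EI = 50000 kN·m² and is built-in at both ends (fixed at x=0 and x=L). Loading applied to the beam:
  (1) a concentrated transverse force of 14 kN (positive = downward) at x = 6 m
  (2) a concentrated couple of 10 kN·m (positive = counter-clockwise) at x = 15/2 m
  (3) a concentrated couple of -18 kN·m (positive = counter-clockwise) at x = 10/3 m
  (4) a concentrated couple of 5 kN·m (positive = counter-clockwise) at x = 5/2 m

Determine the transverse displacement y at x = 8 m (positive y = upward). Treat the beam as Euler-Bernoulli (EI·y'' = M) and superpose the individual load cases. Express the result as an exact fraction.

y(8) = -39899/50000000 m

Load 1 — point force P=14 kN at a=6 m (b=L-a=4):
  y_1 = -Pa²(L-x)²(3bL-(3b+a)(L-x))/(6L³EI)  [x>a] = -14·6²·(10-8)²·(3·4·10-(3·4+6)·(10-8))/(6·10³·50000) = -441/781250 m
Load 2 — applied couple M₀=10 kN·m at a=15/2 m (b=L-a=5/2):
  y_2 = (R_Ax³/6 - M_Ax²/2 - M₀(x-a)²/2)/EI  [x>a] with R_A=9/8, M_A=25/8 = ((9/8)·8³/6 - (25/8)·8²/2 - 10·(8-(15/2))²/2)/50000 = -21/200000 m
Load 3 — applied couple M₀=-18 kN·m at a=10/3 m (b=L-a=20/3):
  y_3 = (R_Ax³/6 - M_Ax²/2 - M₀(x-a)²/2)/EI  [x>a] with R_A=-12/5, M_A=0 = ((-12/5)·8³/6 - 0·8²/2 - (-18)·(8-(10/3))²/2)/50000 = -11/62500 m
Load 4 — applied couple M₀=5 kN·m at a=5/2 m (b=L-a=15/2):
  y_4 = (R_Ax³/6 - M_Ax²/2 - M₀(x-a)²/2)/EI  [x>a] with R_A=9/16, M_A=-15/16 = ((9/16)·8³/6 - (-15/16)·8²/2 - 5·(8-(5/2))²/2)/50000 = 19/400000 m
Superposition: y = Σ y_i = -39899/50000000 m ≈ -0.000798 m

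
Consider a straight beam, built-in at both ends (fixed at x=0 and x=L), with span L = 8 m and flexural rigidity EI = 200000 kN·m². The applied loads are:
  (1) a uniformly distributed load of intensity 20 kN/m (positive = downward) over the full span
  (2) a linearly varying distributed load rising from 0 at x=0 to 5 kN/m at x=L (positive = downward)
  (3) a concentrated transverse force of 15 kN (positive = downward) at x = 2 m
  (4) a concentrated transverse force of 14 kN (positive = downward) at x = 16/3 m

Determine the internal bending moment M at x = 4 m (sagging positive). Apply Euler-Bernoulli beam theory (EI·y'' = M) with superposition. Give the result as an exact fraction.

M(4) = 2519/36 kN·m

Load 1 — uniform load w=20 kN/m over full span:
  M_1 = wLx/2 - wL²/12 - wx²/2 = 20·8·4/2 - 20·8²/12 - 20·4²/2 = 160/3 kN·m
Load 2 — triangular load w₀=5 kN/m (0→w₀ over full span):
  M_2 = 3w₀Lx/20 - w₀L²/30 - w₀x³/(6L) = 3·5·8·4/20 - 5·8²/30 - 5·4³/(6·8) = 20/3 kN·m
Load 3 — point force P=15 kN at a=2 m (b=L-a=6):
  M_3 = Pa²(a+3b)(L-x)/L³ - Pa²b/L²  [x>a] = 15·2²·(2+3·6)·(8-4)/8³ - 15·2²·6/8² = 15/4 kN·m
Load 4 — point force P=14 kN at a=16/3 m (b=L-a=8/3):
  M_4 = Pb²(3a+b)x/L³ - Pab²/L²  [x≤a] = 14·(8/3)²·(3·(16/3)+(8/3))·4/8³ - 14·(16/3)·(8/3)²/8² = 56/9 kN·m
Superposition: M = Σ M_i = 2519/36 kN·m ≈ 69.972222 kN·m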